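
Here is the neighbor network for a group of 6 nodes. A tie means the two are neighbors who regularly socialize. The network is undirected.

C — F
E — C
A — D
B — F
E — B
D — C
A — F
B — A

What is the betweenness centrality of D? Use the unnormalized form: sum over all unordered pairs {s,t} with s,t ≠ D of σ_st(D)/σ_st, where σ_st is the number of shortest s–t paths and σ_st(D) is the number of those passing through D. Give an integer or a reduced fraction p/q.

Pairs whose geodesics pass through D — A–C: 1/2.
All other pairs contribute 0.
Summing the contributions gives betweenness(D) = 1/2.

1/2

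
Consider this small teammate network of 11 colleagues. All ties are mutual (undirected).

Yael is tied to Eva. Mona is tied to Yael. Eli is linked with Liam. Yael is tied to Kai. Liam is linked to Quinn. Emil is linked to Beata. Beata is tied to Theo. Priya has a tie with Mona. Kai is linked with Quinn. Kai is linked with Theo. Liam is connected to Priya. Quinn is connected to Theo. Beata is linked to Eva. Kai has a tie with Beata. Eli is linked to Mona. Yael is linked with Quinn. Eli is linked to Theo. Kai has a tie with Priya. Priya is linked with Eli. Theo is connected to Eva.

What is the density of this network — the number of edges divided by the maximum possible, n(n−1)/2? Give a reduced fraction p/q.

4/11

There are 20 edges and 11 nodes, so the maximum possible is C(11,2) = 55.
Density = 20/55 = 4/11.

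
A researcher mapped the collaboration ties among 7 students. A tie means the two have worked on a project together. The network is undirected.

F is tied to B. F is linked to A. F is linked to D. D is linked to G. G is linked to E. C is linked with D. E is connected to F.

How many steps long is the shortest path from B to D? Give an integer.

2

One shortest route is B – F – D, which uses 2 edges, and B and D are not directly tied, so nothing shorter exists. So d(B,D) = 2.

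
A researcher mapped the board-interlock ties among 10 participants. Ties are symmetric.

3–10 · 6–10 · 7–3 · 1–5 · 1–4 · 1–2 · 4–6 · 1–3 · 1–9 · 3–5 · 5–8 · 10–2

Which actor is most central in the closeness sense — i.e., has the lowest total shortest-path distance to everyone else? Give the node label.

Farness (sum of distances to all others) for each node — 1:13, 2:18, 3:14, 4:18, 5:16, 6:21, 7:22, 8:24, 9:21, 10:17.
The smallest farness is 13, for 1, so 1 has the highest closeness.

1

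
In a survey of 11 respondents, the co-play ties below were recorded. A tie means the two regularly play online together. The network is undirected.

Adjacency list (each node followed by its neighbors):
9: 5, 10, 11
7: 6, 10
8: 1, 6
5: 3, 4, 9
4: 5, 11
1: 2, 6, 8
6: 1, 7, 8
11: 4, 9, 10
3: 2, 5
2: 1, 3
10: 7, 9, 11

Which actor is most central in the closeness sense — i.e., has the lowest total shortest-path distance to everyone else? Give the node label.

10

Farness (sum of distances to all others) for each node — 1:25, 2:25, 3:24, 4:27, 5:23, 6:24, 7:23, 8:29, 9:23, 10:22, 11:25.
The smallest farness is 22, for 10, so 10 has the highest closeness.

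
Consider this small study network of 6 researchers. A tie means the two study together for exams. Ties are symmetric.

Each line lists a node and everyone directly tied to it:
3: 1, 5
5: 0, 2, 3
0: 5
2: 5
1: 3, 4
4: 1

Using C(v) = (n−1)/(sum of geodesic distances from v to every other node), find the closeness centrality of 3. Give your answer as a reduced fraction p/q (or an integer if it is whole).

5/8

Distances from 3: 0:2, 1:1, 2:2, 4:2, 5:1. Sum = 8.
n = 6, so closeness = 5/8.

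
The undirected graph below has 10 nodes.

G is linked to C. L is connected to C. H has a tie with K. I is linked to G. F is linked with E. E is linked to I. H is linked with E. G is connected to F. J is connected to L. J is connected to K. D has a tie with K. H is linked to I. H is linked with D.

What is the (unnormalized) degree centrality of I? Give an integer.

I is directly tied to E, G, and H. That is 3 neighbors, so the degree of I is 3.

3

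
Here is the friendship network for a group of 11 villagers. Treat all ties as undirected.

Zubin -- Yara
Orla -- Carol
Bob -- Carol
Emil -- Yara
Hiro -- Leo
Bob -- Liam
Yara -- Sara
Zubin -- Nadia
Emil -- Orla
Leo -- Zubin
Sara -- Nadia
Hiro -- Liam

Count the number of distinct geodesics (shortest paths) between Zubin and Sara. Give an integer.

2

The shortest distance is 2. The length-2 paths are: Zubin–Yara–Sara; Zubin–Nadia–Sara.
That gives 2 distinct shortest paths.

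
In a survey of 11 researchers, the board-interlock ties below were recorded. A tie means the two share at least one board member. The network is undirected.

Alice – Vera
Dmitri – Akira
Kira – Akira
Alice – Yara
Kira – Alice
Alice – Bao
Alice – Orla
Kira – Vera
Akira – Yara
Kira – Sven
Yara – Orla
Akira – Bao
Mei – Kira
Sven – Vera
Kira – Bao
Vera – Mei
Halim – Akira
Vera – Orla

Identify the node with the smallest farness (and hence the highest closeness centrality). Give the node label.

Farness (sum of distances to all others) for each node — Akira:15, Alice:17, Bao:17, Dmitri:24, Halim:24, Kira:14, Mei:21, Orla:19, Sven:21, Vera:17, Yara:19.
The smallest farness is 14, for Kira, so Kira has the highest closeness.

Kira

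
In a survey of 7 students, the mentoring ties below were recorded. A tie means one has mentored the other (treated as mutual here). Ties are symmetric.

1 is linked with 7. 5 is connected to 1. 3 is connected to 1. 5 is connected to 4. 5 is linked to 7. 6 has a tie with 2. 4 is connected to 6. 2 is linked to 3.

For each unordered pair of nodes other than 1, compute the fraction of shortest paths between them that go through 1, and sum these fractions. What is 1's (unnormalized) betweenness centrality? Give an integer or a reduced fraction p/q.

Pairs whose geodesics pass through 1 — 5–2: 1/2; 5–3: 1; 4–3: 1/2; 2–7: 1; 3–7: 1.
All other pairs contribute 0.
Summing the contributions gives betweenness(1) = 4.

4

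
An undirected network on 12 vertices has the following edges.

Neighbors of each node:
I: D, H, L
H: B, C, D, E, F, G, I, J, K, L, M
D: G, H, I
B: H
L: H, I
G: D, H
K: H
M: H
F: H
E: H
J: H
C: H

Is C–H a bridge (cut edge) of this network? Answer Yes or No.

Without the C–H edge there is no alternate route between C and H, so the network disconnects. It is a bridge.

Yes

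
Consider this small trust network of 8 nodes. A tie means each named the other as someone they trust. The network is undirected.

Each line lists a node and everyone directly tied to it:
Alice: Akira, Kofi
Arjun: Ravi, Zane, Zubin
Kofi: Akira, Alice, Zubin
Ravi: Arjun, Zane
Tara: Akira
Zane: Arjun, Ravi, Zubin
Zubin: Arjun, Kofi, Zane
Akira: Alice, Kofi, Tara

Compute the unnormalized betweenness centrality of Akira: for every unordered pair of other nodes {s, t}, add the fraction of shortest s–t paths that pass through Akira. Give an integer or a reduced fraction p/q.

6

Pairs whose geodesics pass through Akira — Kofi–Tara: 1; Alice–Tara: 1; Tara–Zane: 1; Tara–Zubin: 1; Tara–Arjun: 1; Tara–Ravi: 2/2.
All other pairs contribute 0.
Summing the contributions gives betweenness(Akira) = 6.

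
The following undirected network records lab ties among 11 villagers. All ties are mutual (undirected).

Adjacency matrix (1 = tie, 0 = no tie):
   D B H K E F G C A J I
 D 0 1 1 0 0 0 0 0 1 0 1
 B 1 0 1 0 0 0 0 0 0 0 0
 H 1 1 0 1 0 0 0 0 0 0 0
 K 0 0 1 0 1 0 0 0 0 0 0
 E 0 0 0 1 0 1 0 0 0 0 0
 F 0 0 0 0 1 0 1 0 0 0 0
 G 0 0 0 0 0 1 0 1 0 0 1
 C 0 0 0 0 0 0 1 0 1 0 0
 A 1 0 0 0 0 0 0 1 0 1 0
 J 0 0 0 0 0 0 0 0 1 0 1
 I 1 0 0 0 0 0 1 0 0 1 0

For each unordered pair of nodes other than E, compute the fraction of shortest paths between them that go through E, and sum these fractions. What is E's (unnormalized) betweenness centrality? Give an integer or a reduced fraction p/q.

Pairs whose geodesics pass through E — B–F: 1/2; H–F: 1; K–F: 1; K–G: 1; K–C: 1/2.
All other pairs contribute 0.
Summing the contributions gives betweenness(E) = 4.

4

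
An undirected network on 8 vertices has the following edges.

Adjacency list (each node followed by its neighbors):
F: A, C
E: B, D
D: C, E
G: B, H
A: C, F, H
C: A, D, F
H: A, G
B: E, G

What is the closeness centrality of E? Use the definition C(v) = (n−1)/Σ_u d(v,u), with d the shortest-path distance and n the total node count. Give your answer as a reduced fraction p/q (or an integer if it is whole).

Distances from E: A:3, B:1, C:2, D:1, F:3, G:2, H:3. Sum = 15.
n = 8, so closeness = 7/15.

7/15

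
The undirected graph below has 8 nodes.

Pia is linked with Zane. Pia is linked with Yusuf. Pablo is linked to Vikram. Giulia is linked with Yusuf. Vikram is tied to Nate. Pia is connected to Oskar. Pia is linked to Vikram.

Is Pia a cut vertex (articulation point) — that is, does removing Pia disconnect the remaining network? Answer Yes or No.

Yes

Removing Pia leaves {Giulia and Yusuf} with no path to {Nate, Pablo, and Vikram}, so the network splits into 4 components. Pia is a cut vertex.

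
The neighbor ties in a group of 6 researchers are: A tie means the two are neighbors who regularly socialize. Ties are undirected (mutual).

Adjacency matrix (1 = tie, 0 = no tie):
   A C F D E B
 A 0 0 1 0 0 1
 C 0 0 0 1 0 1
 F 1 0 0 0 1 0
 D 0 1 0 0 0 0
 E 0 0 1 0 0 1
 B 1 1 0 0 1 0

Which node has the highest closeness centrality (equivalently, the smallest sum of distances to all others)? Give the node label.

B

Farness (sum of distances to all others) for each node — A:9, B:7, C:9, D:13, E:9, F:11.
The smallest farness is 7, for B, so B has the highest closeness.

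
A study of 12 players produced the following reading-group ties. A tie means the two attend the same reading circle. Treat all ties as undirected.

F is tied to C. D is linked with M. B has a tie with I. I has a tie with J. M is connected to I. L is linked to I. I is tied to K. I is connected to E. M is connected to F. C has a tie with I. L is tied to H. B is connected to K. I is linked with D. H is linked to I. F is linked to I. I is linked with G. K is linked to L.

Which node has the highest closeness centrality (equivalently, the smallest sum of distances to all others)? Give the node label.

I

Farness (sum of distances to all others) for each node — B:20, C:20, D:20, E:21, F:19, G:21, H:20, I:11, J:21, K:19, L:19, M:19.
The smallest farness is 11, for I, so I has the highest closeness.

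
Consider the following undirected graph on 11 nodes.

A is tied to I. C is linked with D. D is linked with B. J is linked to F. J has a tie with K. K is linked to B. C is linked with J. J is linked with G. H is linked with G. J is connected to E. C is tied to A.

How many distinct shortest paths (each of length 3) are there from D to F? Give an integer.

1

The shortest distance is 3, and the only length-3 path is D–C–J–F. So there is exactly 1 shortest path.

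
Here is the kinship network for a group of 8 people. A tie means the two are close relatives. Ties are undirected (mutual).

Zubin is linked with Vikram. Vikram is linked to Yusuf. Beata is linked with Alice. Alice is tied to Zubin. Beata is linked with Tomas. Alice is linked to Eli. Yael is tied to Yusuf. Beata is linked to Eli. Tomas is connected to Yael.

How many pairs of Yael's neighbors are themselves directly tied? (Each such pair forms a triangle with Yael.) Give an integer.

0

Yael's neighbors are Tomas and Yusuf, but none of them are tied to each other, so no triangle contains Yael.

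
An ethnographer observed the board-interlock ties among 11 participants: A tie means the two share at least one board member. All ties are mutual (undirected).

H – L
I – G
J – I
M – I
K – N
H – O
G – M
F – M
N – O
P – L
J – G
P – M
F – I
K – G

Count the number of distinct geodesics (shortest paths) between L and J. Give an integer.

2

The shortest distance is 4. The length-4 paths are: L–P–M–I–J; L–P–M–G–J.
That gives 2 distinct shortest paths.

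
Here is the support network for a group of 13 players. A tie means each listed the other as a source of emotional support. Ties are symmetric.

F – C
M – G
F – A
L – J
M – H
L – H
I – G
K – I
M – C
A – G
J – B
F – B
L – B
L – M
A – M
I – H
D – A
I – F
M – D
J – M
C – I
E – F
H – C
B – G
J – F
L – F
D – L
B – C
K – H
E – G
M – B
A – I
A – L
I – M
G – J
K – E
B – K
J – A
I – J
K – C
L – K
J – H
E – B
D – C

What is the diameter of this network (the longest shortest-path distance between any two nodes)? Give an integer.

3

Eccentricity of each node (its greatest distance to any other): A:2, B:2, C:2, D:3, E:3, F:2, G:2, H:2, I:2, J:2, K:2, L:2, M:2.
The maximum eccentricity is 3, realized for instance by the pair E–D via E – G – A – D. So the diameter is 3.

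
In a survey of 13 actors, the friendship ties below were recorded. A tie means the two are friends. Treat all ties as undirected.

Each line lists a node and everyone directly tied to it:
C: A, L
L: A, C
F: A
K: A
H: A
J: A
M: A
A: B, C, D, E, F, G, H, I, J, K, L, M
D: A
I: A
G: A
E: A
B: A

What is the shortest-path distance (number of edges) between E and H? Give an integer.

2

One shortest route is E – A – H, which uses 2 edges, and E and H are not directly tied, so nothing shorter exists. So d(E,H) = 2.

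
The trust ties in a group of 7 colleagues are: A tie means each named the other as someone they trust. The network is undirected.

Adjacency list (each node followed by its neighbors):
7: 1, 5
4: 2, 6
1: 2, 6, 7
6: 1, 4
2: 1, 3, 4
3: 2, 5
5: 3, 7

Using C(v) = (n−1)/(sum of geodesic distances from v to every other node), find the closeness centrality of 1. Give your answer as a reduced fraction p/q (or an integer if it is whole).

Distances from 1: 2:1, 3:2, 4:2, 5:2, 6:1, 7:1. Sum = 9.
n = 7, so closeness = 6/9 = 2/3.

2/3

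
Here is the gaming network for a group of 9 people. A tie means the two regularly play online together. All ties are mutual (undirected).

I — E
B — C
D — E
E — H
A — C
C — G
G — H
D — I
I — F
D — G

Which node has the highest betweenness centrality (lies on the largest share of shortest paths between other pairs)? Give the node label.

Unnormalized betweenness of each node: A:0, B:0, C:13, D:10, E:5/2, F:0, G:31/2, H:2, I:7.
G has the largest value, 31/2, making it the main broker — the node through which the most shortest paths run.

G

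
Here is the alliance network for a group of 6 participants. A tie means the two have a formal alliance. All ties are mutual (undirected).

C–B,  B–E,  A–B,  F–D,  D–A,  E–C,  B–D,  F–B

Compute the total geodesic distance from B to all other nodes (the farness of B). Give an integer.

5

Distances from B: A:1, C:1, D:1, E:1, F:1.
Sum = 1 + 1 + 1 + 1 + 1 = 5.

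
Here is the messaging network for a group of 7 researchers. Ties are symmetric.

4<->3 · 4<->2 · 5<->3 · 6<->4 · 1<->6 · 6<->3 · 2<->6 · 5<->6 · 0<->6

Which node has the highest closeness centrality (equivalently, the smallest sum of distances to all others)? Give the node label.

Farness (sum of distances to all others) for each node — 0:11, 1:11, 2:10, 3:9, 4:9, 5:10, 6:6.
The smallest farness is 6, for 6, so 6 has the highest closeness.

6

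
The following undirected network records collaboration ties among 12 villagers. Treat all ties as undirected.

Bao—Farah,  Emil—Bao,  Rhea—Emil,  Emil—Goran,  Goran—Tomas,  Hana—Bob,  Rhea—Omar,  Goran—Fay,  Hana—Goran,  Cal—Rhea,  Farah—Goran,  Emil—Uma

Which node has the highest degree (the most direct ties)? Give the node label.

Goran

Degrees — Bao:2, Bob:1, Cal:1, Emil:4, Farah:2, Fay:1, Goran:5, Hana:2, Omar:1, Rhea:3, Tomas:1, Uma:1.
The maximum is 5, attained only by Goran.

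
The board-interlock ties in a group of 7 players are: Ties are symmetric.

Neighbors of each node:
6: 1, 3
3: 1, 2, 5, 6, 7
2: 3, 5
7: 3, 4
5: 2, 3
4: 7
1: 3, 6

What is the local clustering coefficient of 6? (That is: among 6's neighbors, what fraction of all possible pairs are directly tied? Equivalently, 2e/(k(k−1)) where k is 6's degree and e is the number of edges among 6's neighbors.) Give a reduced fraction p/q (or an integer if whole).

1

6's neighbors: 1 and 3 (k = 2).
Possible neighbor pairs: C(2,2) = 1. Edges among them: 1–3 → e = 1.
Clustering(6) = 1/1.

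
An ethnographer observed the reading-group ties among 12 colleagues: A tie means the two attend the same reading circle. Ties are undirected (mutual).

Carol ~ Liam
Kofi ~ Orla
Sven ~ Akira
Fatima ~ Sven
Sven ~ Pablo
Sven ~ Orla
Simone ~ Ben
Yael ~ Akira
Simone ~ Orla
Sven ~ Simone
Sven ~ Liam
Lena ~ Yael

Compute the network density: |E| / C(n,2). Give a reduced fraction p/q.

There are 12 edges and 12 nodes, so the maximum possible is C(12,2) = 66.
Density = 12/66 = 2/11.

2/11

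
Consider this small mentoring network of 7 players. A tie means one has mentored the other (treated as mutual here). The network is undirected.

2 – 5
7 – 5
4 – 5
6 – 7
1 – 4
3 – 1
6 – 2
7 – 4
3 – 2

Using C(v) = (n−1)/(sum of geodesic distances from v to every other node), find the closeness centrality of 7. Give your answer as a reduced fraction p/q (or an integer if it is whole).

Distances from 7: 1:2, 2:2, 3:3, 4:1, 5:1, 6:1. Sum = 10.
n = 7, so closeness = 6/10 = 3/5.

3/5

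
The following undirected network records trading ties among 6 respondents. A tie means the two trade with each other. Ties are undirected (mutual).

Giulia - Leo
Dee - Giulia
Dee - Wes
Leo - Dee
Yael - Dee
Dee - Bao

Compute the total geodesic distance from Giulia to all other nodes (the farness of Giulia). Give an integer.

Distances from Giulia: Bao:2, Dee:1, Leo:1, Wes:2, Yael:2.
Sum = 2 + 1 + 1 + 2 + 2 = 8.

8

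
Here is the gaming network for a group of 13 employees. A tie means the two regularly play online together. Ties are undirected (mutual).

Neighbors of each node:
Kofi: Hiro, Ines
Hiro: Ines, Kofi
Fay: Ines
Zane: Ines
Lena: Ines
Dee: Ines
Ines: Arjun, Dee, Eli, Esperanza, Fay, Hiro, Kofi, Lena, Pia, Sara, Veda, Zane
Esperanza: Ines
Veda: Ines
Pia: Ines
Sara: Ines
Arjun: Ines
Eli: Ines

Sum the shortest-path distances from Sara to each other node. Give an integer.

23

Distances from Sara: Arjun:2, Dee:2, Eli:2, Esperanza:2, Fay:2, Hiro:2, Ines:1, Kofi:2, Lena:2, Pia:2, Veda:2, Zane:2.
Sum = 2 + 2 + 2 + 2 + 2 + 2 + 1 + 2 + 2 + 2 + 2 + 2 = 23.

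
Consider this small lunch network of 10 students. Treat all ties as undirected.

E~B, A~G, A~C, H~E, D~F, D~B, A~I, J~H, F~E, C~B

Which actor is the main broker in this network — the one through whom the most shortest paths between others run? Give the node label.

Unnormalized betweenness of each node: A:15, B:43/2, C:18, D:5/2, E:33/2, F:3/2, G:0, H:8, I:0, J:0.
B has the largest value, 43/2, making it the main broker — the node through which the most shortest paths run.

B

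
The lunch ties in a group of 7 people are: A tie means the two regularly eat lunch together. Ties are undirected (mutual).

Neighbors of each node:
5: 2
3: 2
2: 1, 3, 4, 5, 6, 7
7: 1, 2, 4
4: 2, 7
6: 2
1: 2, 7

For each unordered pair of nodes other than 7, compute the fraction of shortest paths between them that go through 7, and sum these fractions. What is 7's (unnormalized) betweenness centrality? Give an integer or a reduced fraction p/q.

Pairs whose geodesics pass through 7 — 1–4: 1/2.
All other pairs contribute 0.
Summing the contributions gives betweenness(7) = 1/2.

1/2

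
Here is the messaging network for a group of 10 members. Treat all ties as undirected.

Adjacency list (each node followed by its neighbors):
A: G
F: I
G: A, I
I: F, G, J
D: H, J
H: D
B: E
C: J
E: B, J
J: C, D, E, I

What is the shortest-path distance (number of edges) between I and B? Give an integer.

One shortest route is I – J – E – B, which uses 3 edges, and at distance 2 from I we only reach {A, C, D, E}, which does not include B. So d(I,B) = 3.

3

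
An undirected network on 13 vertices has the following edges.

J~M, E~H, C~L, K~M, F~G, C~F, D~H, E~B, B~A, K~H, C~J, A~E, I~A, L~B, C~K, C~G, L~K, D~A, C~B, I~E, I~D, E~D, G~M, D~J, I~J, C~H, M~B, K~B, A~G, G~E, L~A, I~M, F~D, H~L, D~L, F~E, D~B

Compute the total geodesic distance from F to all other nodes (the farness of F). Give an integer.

20

Distances from F: A:2, B:2, C:1, D:1, E:1, G:1, H:2, I:2, J:2, K:2, L:2, M:2.
Sum = 2 + 2 + 1 + 1 + 1 + 1 + 2 + 2 + 2 + 2 + 2 + 2 = 20.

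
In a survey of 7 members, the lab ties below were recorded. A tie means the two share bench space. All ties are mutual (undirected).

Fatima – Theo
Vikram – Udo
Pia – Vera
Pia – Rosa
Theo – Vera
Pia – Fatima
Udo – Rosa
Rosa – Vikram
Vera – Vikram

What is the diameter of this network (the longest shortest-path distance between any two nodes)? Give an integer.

3

Eccentricity of each node (its greatest distance to any other): Fatima:3, Pia:2, Rosa:3, Theo:3, Udo:3, Vera:2, Vikram:3.
The maximum eccentricity is 3, realized for instance by the pair Vikram–Fatima via Vikram – Vera – Theo – Fatima. So the diameter is 3.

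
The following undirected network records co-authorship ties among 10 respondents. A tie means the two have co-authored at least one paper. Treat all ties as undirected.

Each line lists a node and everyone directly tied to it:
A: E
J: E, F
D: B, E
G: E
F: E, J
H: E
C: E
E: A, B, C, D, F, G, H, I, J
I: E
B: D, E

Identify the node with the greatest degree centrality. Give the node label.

E

Degrees — A:1, B:2, C:1, D:2, E:9, F:2, G:1, H:1, I:1, J:2.
The maximum is 9, attained only by E.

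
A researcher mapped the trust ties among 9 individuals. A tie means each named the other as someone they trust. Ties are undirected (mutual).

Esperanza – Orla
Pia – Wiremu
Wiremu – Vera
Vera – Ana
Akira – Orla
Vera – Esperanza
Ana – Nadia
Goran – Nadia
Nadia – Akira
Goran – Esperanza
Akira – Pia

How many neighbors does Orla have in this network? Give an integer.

Orla is directly tied to Akira and Esperanza. That is 2 neighbors, so the degree of Orla is 2.

2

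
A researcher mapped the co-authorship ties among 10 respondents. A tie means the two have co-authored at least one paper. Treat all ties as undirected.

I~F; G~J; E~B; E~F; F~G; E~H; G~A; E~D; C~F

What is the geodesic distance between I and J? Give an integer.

One shortest route is I – F – G – J, which uses 3 edges, and at distance 2 from I we only reach {C, E, G}, which does not include J. So d(I,J) = 3.

3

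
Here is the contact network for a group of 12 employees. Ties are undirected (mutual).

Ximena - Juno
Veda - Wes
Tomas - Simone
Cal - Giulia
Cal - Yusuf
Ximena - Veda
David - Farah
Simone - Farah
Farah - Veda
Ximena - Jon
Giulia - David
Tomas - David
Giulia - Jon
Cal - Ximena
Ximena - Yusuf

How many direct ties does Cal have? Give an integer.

3

Cal is directly tied to Giulia, Ximena, and Yusuf. That is 3 neighbors, so the degree of Cal is 3.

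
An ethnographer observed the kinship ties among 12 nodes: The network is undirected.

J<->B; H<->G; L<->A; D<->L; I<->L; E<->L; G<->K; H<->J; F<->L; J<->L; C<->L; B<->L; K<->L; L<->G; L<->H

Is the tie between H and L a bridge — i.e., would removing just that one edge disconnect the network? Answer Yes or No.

Even without that edge, H still reaches L via H – J – L, so the network stays connected. Not a bridge.

No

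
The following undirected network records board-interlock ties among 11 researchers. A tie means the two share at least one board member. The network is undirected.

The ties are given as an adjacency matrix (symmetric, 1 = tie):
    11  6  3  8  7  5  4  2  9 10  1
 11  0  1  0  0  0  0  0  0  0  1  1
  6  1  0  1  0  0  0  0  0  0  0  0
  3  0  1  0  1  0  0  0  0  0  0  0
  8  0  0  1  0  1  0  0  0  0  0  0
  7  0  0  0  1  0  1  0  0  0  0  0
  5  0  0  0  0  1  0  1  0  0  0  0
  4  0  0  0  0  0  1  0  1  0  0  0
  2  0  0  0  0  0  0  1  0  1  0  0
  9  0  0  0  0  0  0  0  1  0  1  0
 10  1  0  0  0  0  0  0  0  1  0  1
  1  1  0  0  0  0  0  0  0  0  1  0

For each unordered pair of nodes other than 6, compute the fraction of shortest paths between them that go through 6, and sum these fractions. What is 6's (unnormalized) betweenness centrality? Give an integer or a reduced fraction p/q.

Pairs whose geodesics pass through 6 — 11–3: 1; 11–8: 1; 11–7: 1; 11–5: 1/2; 3–2: 1/2; 3–9: 1; 3–10: 1; 3–1: 1; 8–9: 1/2; 8–10: 1; 8–1: 1; 7–10: 1/2; 7–1: 1.
All other pairs contribute 0.
Summing the contributions gives betweenness(6) = 11.

11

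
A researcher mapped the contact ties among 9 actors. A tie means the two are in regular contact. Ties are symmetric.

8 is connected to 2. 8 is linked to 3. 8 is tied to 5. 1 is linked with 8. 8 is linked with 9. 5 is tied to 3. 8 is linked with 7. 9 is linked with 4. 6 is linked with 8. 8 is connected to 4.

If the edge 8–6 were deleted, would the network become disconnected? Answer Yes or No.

Without the 8–6 edge there is no alternate route between 8 and 6, so the network disconnects. It is a bridge.

Yes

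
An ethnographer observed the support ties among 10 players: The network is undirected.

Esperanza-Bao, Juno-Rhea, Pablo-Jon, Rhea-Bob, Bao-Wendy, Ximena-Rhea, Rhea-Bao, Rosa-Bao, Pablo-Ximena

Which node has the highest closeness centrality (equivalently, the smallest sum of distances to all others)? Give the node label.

Farness (sum of distances to all others) for each node — Bao:17, Bob:23, Esperanza:25, Jon:33, Juno:23, Pablo:25, Rhea:15, Rosa:25, Wendy:25, Ximena:19.
The smallest farness is 15, for Rhea, so Rhea has the highest closeness.

Rhea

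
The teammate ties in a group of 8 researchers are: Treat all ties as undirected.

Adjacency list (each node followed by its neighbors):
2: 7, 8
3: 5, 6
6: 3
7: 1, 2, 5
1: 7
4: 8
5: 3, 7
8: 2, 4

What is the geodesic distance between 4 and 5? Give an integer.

4

One shortest route is 4 – 8 – 2 – 7 – 5, which uses 4 edges, and at distance 3 from 4 we only reach {7}, which does not include 5. So d(4,5) = 4.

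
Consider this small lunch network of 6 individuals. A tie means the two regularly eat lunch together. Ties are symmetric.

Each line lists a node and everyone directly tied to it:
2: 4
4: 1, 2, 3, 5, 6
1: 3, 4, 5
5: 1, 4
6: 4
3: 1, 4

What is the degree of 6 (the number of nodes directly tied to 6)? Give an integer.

1

6 is directly tied to 4. That is 1 neighbor, so the degree of 6 is 1.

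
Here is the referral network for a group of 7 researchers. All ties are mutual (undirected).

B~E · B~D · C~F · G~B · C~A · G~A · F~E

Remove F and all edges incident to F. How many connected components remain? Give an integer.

1

F's neighbors (C and E) remain reachable from one another through other ties, so the rest of the network stays in one piece.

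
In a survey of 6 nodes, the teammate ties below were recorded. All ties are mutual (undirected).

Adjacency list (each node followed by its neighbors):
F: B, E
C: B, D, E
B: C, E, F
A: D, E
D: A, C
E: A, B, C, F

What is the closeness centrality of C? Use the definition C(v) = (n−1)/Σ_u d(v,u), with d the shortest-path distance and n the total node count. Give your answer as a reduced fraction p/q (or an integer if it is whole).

Distances from C: A:2, B:1, D:1, E:1, F:2. Sum = 7.
n = 6, so closeness = 5/7.

5/7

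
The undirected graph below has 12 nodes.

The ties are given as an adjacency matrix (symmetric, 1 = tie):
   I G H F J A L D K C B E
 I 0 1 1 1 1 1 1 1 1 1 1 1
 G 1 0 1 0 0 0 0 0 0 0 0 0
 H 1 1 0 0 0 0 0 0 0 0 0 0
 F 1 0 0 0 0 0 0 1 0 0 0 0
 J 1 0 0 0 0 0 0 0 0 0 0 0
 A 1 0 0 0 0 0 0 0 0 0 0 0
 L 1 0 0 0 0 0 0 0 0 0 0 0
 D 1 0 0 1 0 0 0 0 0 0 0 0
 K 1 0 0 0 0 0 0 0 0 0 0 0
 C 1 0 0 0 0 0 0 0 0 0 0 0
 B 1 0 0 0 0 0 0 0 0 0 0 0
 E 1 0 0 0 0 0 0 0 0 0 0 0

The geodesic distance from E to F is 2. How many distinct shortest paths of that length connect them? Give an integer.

The shortest distance is 2, and the only length-2 path is E–I–F. So there is exactly 1 shortest path.

1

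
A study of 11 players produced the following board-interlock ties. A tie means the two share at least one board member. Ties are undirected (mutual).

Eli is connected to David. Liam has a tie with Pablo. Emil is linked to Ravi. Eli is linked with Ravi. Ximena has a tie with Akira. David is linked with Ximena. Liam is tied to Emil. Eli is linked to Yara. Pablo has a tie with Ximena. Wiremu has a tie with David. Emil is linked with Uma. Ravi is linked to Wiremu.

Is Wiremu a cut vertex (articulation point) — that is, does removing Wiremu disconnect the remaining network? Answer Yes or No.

No

Even without Wiremu, every remaining node can still reach every other (the residual graph is connected), so Wiremu is not a cut vertex.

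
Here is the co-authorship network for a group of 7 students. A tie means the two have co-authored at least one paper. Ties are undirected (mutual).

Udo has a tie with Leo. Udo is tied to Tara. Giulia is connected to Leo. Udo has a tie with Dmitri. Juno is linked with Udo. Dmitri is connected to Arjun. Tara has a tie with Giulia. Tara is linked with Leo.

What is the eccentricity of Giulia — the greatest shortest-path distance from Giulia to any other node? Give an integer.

4

Distances from Giulia: Arjun:4, Dmitri:3, Juno:3, Leo:1, Tara:1, Udo:2.
The largest is 4 (to Arjun), so the eccentricity of Giulia is 4.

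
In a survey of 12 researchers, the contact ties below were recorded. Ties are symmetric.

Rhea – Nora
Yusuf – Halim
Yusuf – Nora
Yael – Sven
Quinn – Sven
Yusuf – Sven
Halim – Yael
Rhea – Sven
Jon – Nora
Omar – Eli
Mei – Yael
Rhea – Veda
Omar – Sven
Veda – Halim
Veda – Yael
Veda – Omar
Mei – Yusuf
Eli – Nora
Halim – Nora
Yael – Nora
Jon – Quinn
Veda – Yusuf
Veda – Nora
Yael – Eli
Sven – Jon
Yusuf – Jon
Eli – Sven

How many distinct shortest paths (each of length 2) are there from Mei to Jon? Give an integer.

The shortest distance is 2, and the only length-2 path is Mei–Yusuf–Jon. So there is exactly 1 shortest path.

1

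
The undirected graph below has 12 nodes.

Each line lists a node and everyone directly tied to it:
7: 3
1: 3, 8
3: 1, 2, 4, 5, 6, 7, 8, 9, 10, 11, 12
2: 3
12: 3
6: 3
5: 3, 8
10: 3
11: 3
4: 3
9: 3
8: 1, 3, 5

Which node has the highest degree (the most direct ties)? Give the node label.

3

Degrees — 1:2, 2:1, 3:11, 4:1, 5:2, 6:1, 7:1, 8:3, 9:1, 10:1, 11:1, 12:1.
The maximum is 11, attained only by 3.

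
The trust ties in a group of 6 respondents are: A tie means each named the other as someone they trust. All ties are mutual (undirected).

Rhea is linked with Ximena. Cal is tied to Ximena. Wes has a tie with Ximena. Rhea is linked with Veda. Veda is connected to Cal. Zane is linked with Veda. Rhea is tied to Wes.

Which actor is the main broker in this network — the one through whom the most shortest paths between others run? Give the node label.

Veda

Unnormalized betweenness of each node: Cal:1, Rhea:3, Veda:9/2, Wes:0, Ximena:3/2, Zane:0.
Veda has the largest value, 9/2, making it the main broker — the node through which the most shortest paths run.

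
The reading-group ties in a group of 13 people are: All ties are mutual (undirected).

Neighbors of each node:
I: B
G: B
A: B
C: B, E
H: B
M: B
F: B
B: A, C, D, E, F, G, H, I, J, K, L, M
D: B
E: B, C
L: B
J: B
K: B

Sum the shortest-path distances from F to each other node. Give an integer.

23

Distances from F: A:2, B:1, C:2, D:2, E:2, G:2, H:2, I:2, J:2, K:2, L:2, M:2.
Sum = 2 + 1 + 2 + 2 + 2 + 2 + 2 + 2 + 2 + 2 + 2 + 2 = 23.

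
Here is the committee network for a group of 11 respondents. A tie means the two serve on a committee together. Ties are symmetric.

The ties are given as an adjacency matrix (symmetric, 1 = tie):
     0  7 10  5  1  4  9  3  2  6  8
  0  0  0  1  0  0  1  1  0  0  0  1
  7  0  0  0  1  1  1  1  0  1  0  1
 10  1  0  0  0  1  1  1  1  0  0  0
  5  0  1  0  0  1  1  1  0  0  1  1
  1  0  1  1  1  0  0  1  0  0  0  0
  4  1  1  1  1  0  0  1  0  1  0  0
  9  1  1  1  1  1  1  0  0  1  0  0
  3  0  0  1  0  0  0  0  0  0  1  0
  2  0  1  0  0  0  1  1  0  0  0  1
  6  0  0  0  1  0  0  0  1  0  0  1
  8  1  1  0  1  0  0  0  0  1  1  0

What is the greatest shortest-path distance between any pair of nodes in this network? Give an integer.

3

Eccentricity of each node (its greatest distance to any other): 0:2, 1:2, 2:3, 3:3, 4:2, 5:2, 6:2, 7:3, 8:2, 9:2, 10:2.
The maximum eccentricity is 3, realized for instance by the pair 7–3 via 7 – 8 – 6 – 3. So the diameter is 3.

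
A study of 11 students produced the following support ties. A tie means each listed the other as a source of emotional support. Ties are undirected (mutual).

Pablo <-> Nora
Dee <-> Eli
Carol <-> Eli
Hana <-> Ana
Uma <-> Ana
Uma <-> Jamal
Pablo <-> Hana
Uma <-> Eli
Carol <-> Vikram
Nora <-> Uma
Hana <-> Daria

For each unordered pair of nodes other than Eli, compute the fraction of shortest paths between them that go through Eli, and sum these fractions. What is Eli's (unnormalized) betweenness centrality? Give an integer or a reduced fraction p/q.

23

Pairs whose geodesics pass through Eli — Carol–Dee: 1; Carol–Uma: 1; Carol–Nora: 1; Carol–Jamal: 1; Carol–Pablo: 1; Carol–Daria: 1; Carol–Ana: 1; Carol–Hana: 1; Dee–Uma: 1; Dee–Nora: 1; Dee–Vikram: 1; Dee–Jamal: 1; Dee–Pablo: 1; Dee–Daria: 1 … (+9 more pairs).
All other pairs contribute 0.
Summing the contributions gives betweenness(Eli) = 23.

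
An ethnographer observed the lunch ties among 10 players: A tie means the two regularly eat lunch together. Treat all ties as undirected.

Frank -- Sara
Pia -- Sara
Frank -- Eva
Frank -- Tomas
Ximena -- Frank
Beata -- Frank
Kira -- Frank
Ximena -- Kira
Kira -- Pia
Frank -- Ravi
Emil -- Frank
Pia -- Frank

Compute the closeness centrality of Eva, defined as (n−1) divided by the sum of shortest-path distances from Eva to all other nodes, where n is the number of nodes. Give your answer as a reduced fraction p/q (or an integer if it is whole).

9/17

Distances from Eva: Beata:2, Emil:2, Frank:1, Kira:2, Pia:2, Ravi:2, Sara:2, Tomas:2, Ximena:2. Sum = 17.
n = 10, so closeness = 9/17.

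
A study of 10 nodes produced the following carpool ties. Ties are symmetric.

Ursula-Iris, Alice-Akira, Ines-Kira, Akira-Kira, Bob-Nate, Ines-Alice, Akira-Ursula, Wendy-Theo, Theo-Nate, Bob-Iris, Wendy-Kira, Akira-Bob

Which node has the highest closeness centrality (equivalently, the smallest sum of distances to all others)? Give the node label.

Farness (sum of distances to all others) for each node — Akira:15, Alice:21, Bob:17, Ines:23, Iris:23, Kira:17, Nate:21, Theo:23, Ursula:21, Wendy:21.
The smallest farness is 15, for Akira, so Akira has the highest closeness.

Akira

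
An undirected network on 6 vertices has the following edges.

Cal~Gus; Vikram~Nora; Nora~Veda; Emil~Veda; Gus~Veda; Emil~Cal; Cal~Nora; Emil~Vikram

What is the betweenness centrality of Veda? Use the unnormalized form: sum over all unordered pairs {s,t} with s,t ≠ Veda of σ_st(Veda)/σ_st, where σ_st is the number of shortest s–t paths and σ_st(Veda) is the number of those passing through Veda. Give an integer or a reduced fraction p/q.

11/6

Pairs whose geodesics pass through Veda — Nora–Gus: 1/2; Nora–Emil: 1/3; Gus–Emil: 1/2; Gus–Vikram: 2/4.
All other pairs contribute 0.
Summing the contributions gives betweenness(Veda) = 11/6.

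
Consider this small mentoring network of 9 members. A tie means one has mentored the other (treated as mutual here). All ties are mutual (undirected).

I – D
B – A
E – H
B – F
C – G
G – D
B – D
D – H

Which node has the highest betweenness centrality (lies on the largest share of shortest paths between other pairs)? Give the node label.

D

Unnormalized betweenness of each node: A:0, B:13, C:0, D:23, E:0, F:0, G:7, H:7, I:0.
D has the largest value, 23, making it the main broker — the node through which the most shortest paths run.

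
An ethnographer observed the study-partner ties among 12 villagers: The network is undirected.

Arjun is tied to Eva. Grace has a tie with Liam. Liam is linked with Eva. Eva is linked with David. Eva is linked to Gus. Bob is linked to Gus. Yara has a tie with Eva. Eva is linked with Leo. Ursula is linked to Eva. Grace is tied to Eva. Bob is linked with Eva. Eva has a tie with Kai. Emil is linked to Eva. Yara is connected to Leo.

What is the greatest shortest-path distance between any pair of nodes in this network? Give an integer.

Eccentricity of each node (its greatest distance to any other): Arjun:2, Bob:2, David:2, Emil:2, Eva:1, Grace:2, Gus:2, Kai:2, Leo:2, Liam:2, Ursula:2, Yara:2.
The maximum eccentricity is 2, realized for instance by the pair Gus–Yara via Gus – Eva – Yara. So the diameter is 2.

2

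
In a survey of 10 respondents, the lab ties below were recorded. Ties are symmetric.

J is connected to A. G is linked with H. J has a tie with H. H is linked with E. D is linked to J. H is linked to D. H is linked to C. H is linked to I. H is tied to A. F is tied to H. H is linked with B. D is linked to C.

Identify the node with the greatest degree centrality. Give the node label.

Degrees — A:2, B:1, C:2, D:3, E:1, F:1, G:1, H:9, I:1, J:3.
The maximum is 9, attained only by H.

H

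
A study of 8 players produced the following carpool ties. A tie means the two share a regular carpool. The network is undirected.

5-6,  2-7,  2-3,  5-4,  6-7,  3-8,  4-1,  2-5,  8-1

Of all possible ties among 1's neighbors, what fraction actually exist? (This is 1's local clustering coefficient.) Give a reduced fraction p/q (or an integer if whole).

0

1's neighbors: 4 and 8 (k = 2).
Possible neighbor pairs: C(2,2) = 1. Edges among them: none → e = 0.
Clustering(1) = 0/1.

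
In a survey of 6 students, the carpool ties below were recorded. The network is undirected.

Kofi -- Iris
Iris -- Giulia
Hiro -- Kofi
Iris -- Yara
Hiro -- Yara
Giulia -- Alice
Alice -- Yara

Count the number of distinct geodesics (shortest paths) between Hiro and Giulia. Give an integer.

3

The shortest distance is 3. The length-3 paths are: Hiro–Kofi–Iris–Giulia; Hiro–Yara–Iris–Giulia; Hiro–Yara–Alice–Giulia.
That gives 3 distinct shortest paths.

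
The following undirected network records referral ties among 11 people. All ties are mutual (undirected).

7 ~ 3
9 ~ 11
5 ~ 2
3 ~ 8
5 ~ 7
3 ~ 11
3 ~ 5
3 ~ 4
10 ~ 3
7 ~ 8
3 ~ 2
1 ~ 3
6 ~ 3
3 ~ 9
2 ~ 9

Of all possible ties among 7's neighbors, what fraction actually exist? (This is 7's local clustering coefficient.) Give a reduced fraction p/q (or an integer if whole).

7's neighbors: 3, 5, and 8 (k = 3).
Possible neighbor pairs: C(3,2) = 3. Edges among them: 3–5, 3–8 → e = 2.
Clustering(7) = 2/3.

2/3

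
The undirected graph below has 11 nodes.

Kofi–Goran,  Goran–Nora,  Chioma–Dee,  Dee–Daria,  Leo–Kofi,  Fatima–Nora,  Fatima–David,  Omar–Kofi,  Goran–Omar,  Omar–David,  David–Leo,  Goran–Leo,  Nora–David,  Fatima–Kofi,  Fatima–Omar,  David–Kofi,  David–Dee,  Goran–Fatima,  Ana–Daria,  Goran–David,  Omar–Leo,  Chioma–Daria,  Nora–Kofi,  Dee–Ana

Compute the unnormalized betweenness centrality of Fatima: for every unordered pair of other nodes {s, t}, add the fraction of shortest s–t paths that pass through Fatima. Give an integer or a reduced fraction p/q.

Pairs whose geodesics pass through Fatima — Omar–Nora: 1/4.
All other pairs contribute 0.
Summing the contributions gives betweenness(Fatima) = 1/4.

1/4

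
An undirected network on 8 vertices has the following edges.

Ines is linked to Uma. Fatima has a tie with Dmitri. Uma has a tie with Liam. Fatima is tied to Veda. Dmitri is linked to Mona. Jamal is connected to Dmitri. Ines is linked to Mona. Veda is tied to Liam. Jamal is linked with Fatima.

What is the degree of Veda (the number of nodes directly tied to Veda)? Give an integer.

2

Veda is directly tied to Fatima and Liam. That is 2 neighbors, so the degree of Veda is 2.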